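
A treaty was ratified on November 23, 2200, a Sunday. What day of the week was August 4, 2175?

Count forward from the earlier date (August 4, 2175) to the later (November 23, 2200):
Day-of-year of August 4, 2175: 216.
Day-of-year of November 23, 2200: 327.
2175 has 365 days, so 365 − 216 = 149 days remain in 2175.
Full years 2176–2199: 18 common + 6 leap = 18×365 + 6×366 = 8766 days.
Total: 149 + 8766 + 327 = 9242 days.
9242 mod 7 = 2, so 2 days before Sunday is Friday.

Friday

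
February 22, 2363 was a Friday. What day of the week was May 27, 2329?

Count forward from the earlier date (May 27, 2329) to the later (February 22, 2363):
Day-of-year of May 27, 2329: 147.
Day-of-year of February 22, 2363: 53.
2329 has 365 days, so 365 − 147 = 218 days remain in 2329.
Full years 2330–2362: 25 common + 8 leap = 25×365 + 8×366 = 12053 days.
Total: 218 + 12053 + 53 = 12324 days.
12324 mod 7 = 4, so 4 days before Friday is Monday.

Monday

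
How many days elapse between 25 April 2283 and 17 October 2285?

Day-of-year of April 25, 2283: 115.
Day-of-year of October 17, 2285: 290.
2283 has 365 days, so 365 − 115 = 250 days remain in 2283.
Full years: 2284: 366. Sum = 366.
Total: 250 + 366 + 290 = 906 days.

906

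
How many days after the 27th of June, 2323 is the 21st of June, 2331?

2916

Day-of-year of June 27, 2323: 178.
Day-of-year of June 21, 2331: 172.
2323 has 365 days, so 365 − 178 = 187 days remain in 2323.
Full years 2324–2330: 5 common + 2 leap = 5×365 + 2×366 = 2557 days.
Total: 187 + 2557 + 172 = 2916 days.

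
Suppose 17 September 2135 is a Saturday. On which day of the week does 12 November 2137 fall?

Tuesday

September 17, 2135 → September 17, 2136: 366 days (2136 is a leap year).
September 17, 2136 → September 17, 2137: 365 days.
September 2137: 30 − 17 = 13 days remain.
Then October (31): 31 days.
November 1–12, 2137: 12 days.
Residual: 56 days.
Total: 787 days.
787 mod 7 = 3, so 3 days after Saturday is Tuesday.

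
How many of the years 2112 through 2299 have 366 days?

46

Years divisible by 4: 2112, 2116, …, 2296 — 47 in all.
Of these, 2200 is divisible by 100 but not 400, so not leap.
Leap years: 47 − 1 = 46.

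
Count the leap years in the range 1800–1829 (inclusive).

Years divisible by 4 in [1800, 1829]: 1800, 1804, 1808, 1812, 1816, 1820, 1824, 1828.
Of these, 1800 is divisible by 100 but not 400, so not leap.
Leap years: 8 − 1 = 7.

7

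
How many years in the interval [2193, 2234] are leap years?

Years divisible by 4 in [2193, 2234]: 2196, 2200, 2204, 2208, 2212, 2216, 2220, 2224, 2228, 2232.
Of these, 2200 is divisible by 100 but not 400, so not leap.
Leap years: 10 − 1 = 9.

9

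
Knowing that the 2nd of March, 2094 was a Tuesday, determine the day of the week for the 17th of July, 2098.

March 2, 2094 → March 2, 2095: 365 days.
March 2, 2095 → March 2, 2096: 366 days (2096 is a leap year).
March 2, 2096 → March 2, 2097: 365 days.
March 2, 2097 → March 2, 2098: 365 days.
March 2098: 31 − 2 = 29 days remain.
Then April (30), May (31), June (30): 30 + 31 + 30 = 91 days.
July 1–17, 2098: 17 days.
Residual: 137 days.
Total: 1598 days.
1598 mod 7 = 2, so 2 days after Tuesday is Thursday.

Thursday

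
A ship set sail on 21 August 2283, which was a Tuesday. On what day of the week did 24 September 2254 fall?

Count forward from the earlier date (September 24, 2254) to the later (August 21, 2283):
Day-of-year of September 24, 2254: 267.
Day-of-year of August 21, 2283: 233.
2254 has 365 days, so 365 − 267 = 98 days remain in 2254.
Full years 2255–2282: 21 common + 7 leap = 21×365 + 7×366 = 10227 days.
Total: 98 + 10227 + 233 = 10558 days.
10558 mod 7 = 2, so 2 days before Tuesday is Sunday.

Sunday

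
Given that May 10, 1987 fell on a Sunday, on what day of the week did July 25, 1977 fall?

Monday

Count forward from the earlier date (July 25, 1977) to the later (May 10, 1987):
Day-of-year of July 25, 1977: 206.
Day-of-year of May 10, 1987: 130.
1977 has 365 days, so 365 − 206 = 159 days remain in 1977.
Full years 1978–1986: 7 common + 2 leap = 7×365 + 2×366 = 3287 days.
Total: 159 + 3287 + 130 = 3576 days.
3576 mod 7 = 6, so 6 days before Sunday is Monday.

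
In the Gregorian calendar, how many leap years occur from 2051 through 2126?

18

Years divisible by 4: 2052, 2056, …, 2124 — 19 in all.
Of these, 2100 is divisible by 100 but not 400, so not leap.
Leap years: 19 − 1 = 18.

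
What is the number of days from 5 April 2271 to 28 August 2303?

11832

Day-of-year of April 5, 2271: 95.
Day-of-year of August 28, 2303: 240.
2271 has 365 days, so 365 − 95 = 270 days remain in 2271.
Full years 2272–2302: 24 common + 7 leap = 24×365 + 7×366 = 11322 days.
Total: 270 + 11322 + 240 = 11832 days.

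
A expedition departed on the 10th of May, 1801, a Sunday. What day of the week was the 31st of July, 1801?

Friday

May 1801: 31 − 10 = 21 days remain.
Then June (30): 30 days.
July 1–31, 1801: 31 days.
Total: 21 + 30 + 31 = 82 days.
82 mod 7 = 5, so 5 days after Sunday is Friday.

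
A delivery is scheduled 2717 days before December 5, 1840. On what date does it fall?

June 28, 1833

Count 2717 days before December 5, 1840:
From June 28, 1833 to June 28, 1840: 7 years, of which 2 contain a Feb 29 — 5×365 + 2×366 = 2557 days.
June 1840: 30 − 28 = 2 days remain.
Then July (31), August (31), September (30), October (31), November (30): 31 + 31 + 30 + 31 + 30 = 153 days.
December 1–5, 1840: 5 days.
Residual: 160 days.
Total: 2717 days.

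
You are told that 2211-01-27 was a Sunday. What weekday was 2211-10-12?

Saturday

January 2211: 31 − 27 = 4 days remain.
Then February 2211 (28), March (31), April (30), May (31), June (30), July (31), August (31), September (30): 28 + 31 + 30 + 31 + 30 + 31 + 31 + 30 = 242 days.
October 1–12, 2211: 12 days.
Total: 4 + 242 + 12 = 258 days.
258 mod 7 = 6, so 6 days after Sunday is Saturday.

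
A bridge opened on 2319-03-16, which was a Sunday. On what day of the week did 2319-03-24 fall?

Within March 2319: 24 − 16 = 8 days.
8 mod 7 = 1, so 1 day after Sunday is Monday.

Monday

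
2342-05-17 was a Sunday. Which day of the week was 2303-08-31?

Monday

Count forward from the earlier date (August 31, 2303) to the later (May 17, 2342):
Day-of-year of August 31, 2303: 243.
Day-of-year of May 17, 2342: 137.
2303 has 365 days, so 365 − 243 = 122 days remain in 2303.
Full years 2304–2341: 28 common + 10 leap = 28×365 + 10×366 = 13880 days.
Total: 122 + 13880 + 137 = 14139 days.
14139 mod 7 = 6, so 6 days before Sunday is Monday.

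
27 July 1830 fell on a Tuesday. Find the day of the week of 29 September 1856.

Monday

From July 27, 1830 to July 27, 1856: 26 years, of which 7 contain a Feb 29 — 19×365 + 7×366 = 9497 days.
July 1856: 31 − 27 = 4 days remain.
Then August (31): 31 days.
September 1–29, 1856: 29 days.
Residual: 64 days.
Total: 9561 days.
9561 mod 7 = 6, so 6 days after Tuesday is Monday.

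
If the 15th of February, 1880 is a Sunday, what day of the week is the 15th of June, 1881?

February 1880: 29 − 15 = 14 days remain (1880 is a leap year, so February has 29 days).
Then 15 full months totalling 457 days.
June 1–15, 1881: 15 days.
Total: 14 + 457 + 15 = 486 days.
486 mod 7 = 3, so 3 days after Sunday is Wednesday.

Wednesday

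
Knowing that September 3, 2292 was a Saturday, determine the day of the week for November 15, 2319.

Saturday

Day-of-year of September 3, 2292: 247.
Day-of-year of November 15, 2319: 319.
2292 has 366 days, so 366 − 247 = 119 days remain in 2292.
Full years 2293–2318: 21 common + 5 leap = 21×365 + 5×366 = 9495 days.
Total: 119 + 9495 + 319 = 9933 days.
9933 is a multiple of 7, so November 15, 2319 falls on the same weekday: Saturday.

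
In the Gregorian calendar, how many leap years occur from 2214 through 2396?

Years divisible by 4: 2216, 2220, …, 2396 — 46 in all.
Of these, 2300 is divisible by 100 but not 400, so not leap.
Leap years: 46 − 1 = 45.

45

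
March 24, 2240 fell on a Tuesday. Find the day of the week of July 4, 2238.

Wednesday

Count forward from the earlier date (July 4, 2238) to the later (March 24, 2240):
July 4, 2238 → July 4, 2239: 365 days.
July 2239: 31 − 4 = 27 days remain.
Then August (31), September (30), October (31), November (30), December (31), January (31), February 2240 (29): 31 + 30 + 31 + 30 + 31 + 31 + 29 = 213 days.
March 1–24, 2240: 24 days.
Residual: 264 days.
Total: 629 days.
629 mod 7 = 6, so 6 days before Tuesday is Wednesday.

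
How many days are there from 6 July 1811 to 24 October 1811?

July 1811: 31 − 6 = 25 days remain.
Then August (31), September (30): 31 + 30 = 61 days.
October 1–24, 1811: 24 days.
Total: 25 + 61 + 24 = 110 days.

110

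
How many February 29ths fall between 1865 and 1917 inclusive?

Years divisible by 4: 1868, 1872, …, 1916 — 13 in all.
Of these, 1900 is divisible by 100 but not 400, so not leap.
Leap years: 13 − 1 = 12.

12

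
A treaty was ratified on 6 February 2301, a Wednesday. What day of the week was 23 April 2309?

From February 6, 2301 to February 6, 2309: 8 years, of which 2 contain a Feb 29 — 6×365 + 2×366 = 2922 days.
February 2309: 28 − 6 = 22 days remain (2309 is not a leap year, so February has 28 days).
Then March (31): 31 days.
April 1–23, 2309: 23 days.
Residual: 76 days.
Total: 2998 days.
2998 mod 7 = 2, so 2 days after Wednesday is Friday.

Friday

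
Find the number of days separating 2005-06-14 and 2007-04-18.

673

June 2005: 30 − 14 = 16 days remain.
Then 21 full months totalling 639 days.
April 1–18, 2007: 18 days.
Total: 16 + 639 + 18 = 673 days.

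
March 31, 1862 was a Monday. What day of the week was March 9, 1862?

Sunday

Count forward from the earlier date (March 9, 1862) to the later (March 31, 1862):
Within March 1862: 31 − 9 = 22 days.
22 mod 7 = 1, so 1 day before Monday is Sunday.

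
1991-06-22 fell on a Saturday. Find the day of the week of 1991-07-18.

Thursday

June 1991: 30 − 22 = 8 days remain.
July 1–18, 1991: 18 days.
Total: 8 + 18 = 26 days.
26 mod 7 = 5, so 5 days after Saturday is Thursday.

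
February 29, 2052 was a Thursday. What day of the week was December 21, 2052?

Saturday

February 2052: 29 − 29 = 0 days remain (2052 is a leap year, so February has 29 days).
Then 9 full months totalling 275 days.
December 1–21, 2052: 21 days.
Total: 0 + 275 + 21 = 296 days.
296 mod 7 = 2, so 2 days after Thursday is Saturday.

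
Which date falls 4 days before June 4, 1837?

May 31, 1837

Count 4 days before June 4, 1837:
May 1837: 31 − 31 = 0 days remain.
June 1–4, 1837: 4 days.
Total: 0 + 4 = 4 days.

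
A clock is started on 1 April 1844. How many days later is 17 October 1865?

7869

Day-of-year of April 1, 1844: 92.
Day-of-year of October 17, 1865: 290.
1844 has 366 days, so 366 − 92 = 274 days remain in 1844.
Full years 1845–1864: 15 common + 5 leap = 15×365 + 5×366 = 7305 days.
Total: 274 + 7305 + 290 = 7869 days.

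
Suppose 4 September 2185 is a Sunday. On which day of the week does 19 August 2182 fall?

Count forward from the earlier date (August 19, 2182) to the later (September 4, 2185):
August 19, 2182 → August 19, 2183: 365 days.
August 19, 2183 → August 19, 2184: 366 days (2184 is a leap year).
August 19, 2184 → August 19, 2185: 365 days.
August 2185: 31 − 19 = 12 days remain.
September 1–4, 2185: 4 days.
Residual: 16 days.
Total: 1112 days.
1112 mod 7 = 6, so 6 days before Sunday is Monday.

Monday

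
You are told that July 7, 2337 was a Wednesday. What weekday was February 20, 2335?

Count forward from the earlier date (February 20, 2335) to the later (July 7, 2337):
Day-of-year of February 20, 2335: 51.
Day-of-year of July 7, 2337: 188.
2335 has 365 days, so 365 − 51 = 314 days remain in 2335.
Full years: 2336: 366. Sum = 366.
Total: 314 + 366 + 188 = 868 days.
868 is a multiple of 7, so February 20, 2335 falls on the same weekday: Wednesday.

Wednesday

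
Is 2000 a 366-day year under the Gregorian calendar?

2000 is a leap year (divisible by 400).

Yes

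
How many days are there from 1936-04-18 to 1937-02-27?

315

April 1936: 30 − 18 = 12 days remain.
Then 9 full months totalling 276 days.
February 1–27, 1937: 27 days (1937 is not a leap year).
Residual: 315 days.
Total: 315 days.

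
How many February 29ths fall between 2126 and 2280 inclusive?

Years divisible by 4: 2128, 2132, …, 2280 — 39 in all.
Of these, 2200 is divisible by 100 but not 400, so not leap.
Leap years: 39 − 1 = 38.

38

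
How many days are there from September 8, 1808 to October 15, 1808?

September 1808: 30 − 8 = 22 days remain.
October 1–15, 1808: 15 days.
Total: 22 + 15 = 37 days.

37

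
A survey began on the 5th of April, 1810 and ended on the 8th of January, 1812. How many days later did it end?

643

Day-of-year of April 5, 1810: 95.
Day-of-year of January 8, 1812: 8.
1810 has 365 days, so 365 − 95 = 270 days remain in 1810.
Full years: 1811: 365. Sum = 365.
Total: 270 + 365 + 8 = 643 days.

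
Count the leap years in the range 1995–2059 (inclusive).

16

Years divisible by 4: 1996, 2000, …, 2056 — 16 in all.
2000 is divisible by 400, so still leap.
No century exceptions apply. Count: 16.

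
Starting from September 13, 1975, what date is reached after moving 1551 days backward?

June 15, 1971

Count 1551 days before September 13, 1975:
Day-of-year of June 15, 1971: 166.
Day-of-year of September 13, 1975: 256.
1971 has 365 days, so 365 − 166 = 199 days remain in 1971.
Full years: 1972: 366; 1973: 365; 1974: 365. Sum = 1096.
Total: 199 + 1096 + 256 = 1551 days.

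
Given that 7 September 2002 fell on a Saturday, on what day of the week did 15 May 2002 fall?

Wednesday

Count forward from the earlier date (May 15, 2002) to the later (September 7, 2002):
May 2002: 31 − 15 = 16 days remain.
Then June (30), July (31), August (31): 30 + 31 + 31 = 92 days.
September 1–7, 2002: 7 days.
Total: 16 + 92 + 7 = 115 days.
115 mod 7 = 3, so 3 days before Saturday is Wednesday.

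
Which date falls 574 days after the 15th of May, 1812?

the 10th of December, 1813

Count 574 days after May 15, 1812:
May 1812: 31 − 15 = 16 days remain.
Then 18 full months totalling 548 days.
December 1–10, 1813: 10 days.
Total: 16 + 548 + 10 = 574 days.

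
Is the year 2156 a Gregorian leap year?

Yes

2156 is a leap year.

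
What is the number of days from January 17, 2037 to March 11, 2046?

From January 17, 2037 to January 17, 2046: 9 years, of which 2 contain a Feb 29 — 7×365 + 2×366 = 3287 days.
January 2046: 31 − 17 = 14 days remain.
Then February 2046 (28): 28 days.
March 1–11, 2046: 11 days.
Residual: 53 days.
Total: 3340 days.

3340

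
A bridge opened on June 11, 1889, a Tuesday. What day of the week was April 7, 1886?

Count forward from the earlier date (April 7, 1886) to the later (June 11, 1889):
April 7, 1886 → April 7, 1887: 365 days.
April 7, 1887 → April 7, 1888: 366 days (1888 is a leap year).
April 7, 1888 → April 7, 1889: 365 days.
April 1889: 30 − 7 = 23 days remain.
Then May (31): 31 days.
June 1–11, 1889: 11 days.
Residual: 65 days.
Total: 1161 days.
1161 mod 7 = 6, so 6 days before Tuesday is Wednesday.

Wednesday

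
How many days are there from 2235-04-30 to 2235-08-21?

April 2235: 30 − 30 = 0 days remain.
Then May (31), June (30), July (31): 31 + 30 + 31 = 92 days.
August 1–21, 2235: 21 days.
Total: 0 + 92 + 21 = 113 days.

113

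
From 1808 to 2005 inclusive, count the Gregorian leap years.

49

Years divisible by 4: 1808, 1812, …, 2004 — 50 in all.
Of these, 1900 is divisible by 100 but not 400, so not leap.
2000 is divisible by 400, so still leap.
Leap years: 50 − 1 = 49.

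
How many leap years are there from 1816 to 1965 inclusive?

37

Years divisible by 4: 1816, 1820, …, 1964 — 38 in all.
Of these, 1900 is divisible by 100 but not 400, so not leap.
Leap years: 38 − 1 = 37.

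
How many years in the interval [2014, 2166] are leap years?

37

Years divisible by 4: 2016, 2020, …, 2164 — 38 in all.
Of these, 2100 is divisible by 100 but not 400, so not leap.
Leap years: 38 − 1 = 37.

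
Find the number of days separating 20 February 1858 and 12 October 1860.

965

Day-of-year of February 20, 1858: 51.
Day-of-year of October 12, 1860: 286.
1858 has 365 days, so 365 − 51 = 314 days remain in 1858.
Full years: 1859: 365. Sum = 365.
Total: 314 + 365 + 286 = 965 days.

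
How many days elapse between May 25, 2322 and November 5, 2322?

May 2322: 31 − 25 = 6 days remain.
Then June (30), July (31), August (31), September (30), October (31): 30 + 31 + 31 + 30 + 31 = 153 days.
November 1–5, 2322: 5 days.
Total: 6 + 153 + 5 = 164 days.

164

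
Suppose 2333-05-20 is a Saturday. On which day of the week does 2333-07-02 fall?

May 2333: 31 − 20 = 11 days remain.
Then June (30): 30 days.
July 1–2, 2333: 2 days.
Total: 11 + 30 + 2 = 43 days.
43 mod 7 = 1, so 1 day after Saturday is Sunday.

Sunday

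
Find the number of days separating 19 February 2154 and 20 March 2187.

12082

From February 19, 2154 to February 19, 2187: 33 years, of which 8 contain a Feb 29 — 25×365 + 8×366 = 12053 days.
February 2187: 28 − 19 = 9 days remain (2187 is not a leap year, so February has 28 days).
March 1–20, 2187: 20 days.
Residual: 29 days.
Total: 12082 days.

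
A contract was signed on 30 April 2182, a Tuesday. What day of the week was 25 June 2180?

Count forward from the earlier date (June 25, 2180) to the later (April 30, 2182):
June 2180: 30 − 25 = 5 days remain.
Then 21 full months totalling 639 days.
April 1–30, 2182: 30 days.
Total: 5 + 639 + 30 = 674 days.
674 mod 7 = 2, so 2 days before Tuesday is Sunday.

Sunday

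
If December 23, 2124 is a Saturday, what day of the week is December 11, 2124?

Monday

Count forward from the earlier date (December 11, 2124) to the later (December 23, 2124):
Within December 2124: 23 − 11 = 12 days.
12 mod 7 = 5, so 5 days before Saturday is Monday.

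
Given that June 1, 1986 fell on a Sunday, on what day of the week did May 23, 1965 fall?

Sunday

Count forward from the earlier date (May 23, 1965) to the later (June 1, 1986):
From May 23, 1965 to May 23, 1986: 21 years, of which 5 contain a Feb 29 — 16×365 + 5×366 = 7670 days.
May 1986: 31 − 23 = 8 days remain.
June 1, 1986: 1 day.
Residual: 9 days.
Total: 7679 days.
7679 is a multiple of 7, so May 23, 1965 falls on the same weekday: Sunday.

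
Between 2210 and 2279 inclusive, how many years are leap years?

17

Years divisible by 4: 2212, 2216, …, 2276 — 17 in all.
No century exceptions apply. Count: 17.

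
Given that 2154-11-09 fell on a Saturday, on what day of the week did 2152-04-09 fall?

Sunday

Count forward from the earlier date (April 9, 2152) to the later (November 9, 2154):
Day-of-year of April 9, 2152: 100.
Day-of-year of November 9, 2154: 313.
2152 has 366 days, so 366 − 100 = 266 days remain in 2152.
Full years: 2153: 365. Sum = 365.
Total: 266 + 365 + 313 = 944 days.
944 mod 7 = 6, so 6 days before Saturday is Sunday.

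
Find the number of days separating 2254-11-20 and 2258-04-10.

1237

Day-of-year of November 20, 2254: 324.
Day-of-year of April 10, 2258: 100.
2254 has 365 days, so 365 − 324 = 41 days remain in 2254.
Full years: 2255: 365; 2256: 366; 2257: 365. Sum = 1096.
Total: 41 + 1096 + 100 = 1237 days.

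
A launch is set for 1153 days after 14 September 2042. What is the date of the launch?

10 November 2045

Count 1153 days after September 14, 2042:
September 14, 2042 → September 14, 2043: 365 days.
September 14, 2043 → September 14, 2044: 366 days (2044 is a leap year).
September 14, 2044 → September 14, 2045: 365 days.
September 2045: 30 − 14 = 16 days remain.
Then October (31): 31 days.
November 1–10, 2045: 10 days.
Residual: 57 days.
Total: 1153 days.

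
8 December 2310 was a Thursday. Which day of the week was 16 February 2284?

Saturday

Count forward from the earlier date (February 16, 2284) to the later (December 8, 2310):
From February 16, 2284 to February 16, 2310: 26 years, of which 6 contain a Feb 29 — 20×365 + 6×366 = 9496 days.
(2300 is not a leap year (divisible by 100 but not 400).)
February 2310: 28 − 16 = 12 days remain (2310 is not a leap year, so February has 28 days).
Then 9 full months totalling 275 days.
December 1–8, 2310: 8 days.
Residual: 295 days.
Total: 9791 days.
9791 mod 7 = 5, so 5 days before Thursday is Saturday.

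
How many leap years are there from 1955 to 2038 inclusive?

Years divisible by 4: 1956, 1960, …, 2036 — 21 in all.
2000 is divisible by 400, so still leap.
No century exceptions apply. Count: 21.

21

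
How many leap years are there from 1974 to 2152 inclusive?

Years divisible by 4: 1976, 1980, …, 2152 — 45 in all.
Of these, 2100 is divisible by 100 but not 400, so not leap.
2000 is divisible by 400, so still leap.
Leap years: 45 − 1 = 44.

44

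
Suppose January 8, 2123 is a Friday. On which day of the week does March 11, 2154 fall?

Day-of-year of January 8, 2123: 8.
Day-of-year of March 11, 2154: 70.
2123 has 365 days, so 365 − 8 = 357 days remain in 2123.
Full years 2124–2153: 22 common + 8 leap = 22×365 + 8×366 = 10958 days.
Total: 357 + 10958 + 70 = 11385 days.
11385 mod 7 = 3, so 3 days after Friday is Monday.

Monday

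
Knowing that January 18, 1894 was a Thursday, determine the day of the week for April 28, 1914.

From January 18, 1894 to January 18, 1914: 20 years, of which 4 contain a Feb 29 — 16×365 + 4×366 = 7304 days.
(1900 is not a leap year (divisible by 100 but not 400).)
January 1914: 31 − 18 = 13 days remain.
Then February 1914 (28), March (31): 28 + 31 = 59 days.
April 1–28, 1914: 28 days.
Residual: 100 days.
Total: 7404 days.
7404 mod 7 = 5, so 5 days after Thursday is Tuesday.

Tuesday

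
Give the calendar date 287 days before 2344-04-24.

2343-07-12

Count 287 days before April 24, 2344:
Day-of-year of July 12, 2343: 193.
Day-of-year of April 24, 2344: 115.
2343 has 365 days, so 365 − 193 = 172 days remain in 2343.
Total: 172 + 115 = 287 days.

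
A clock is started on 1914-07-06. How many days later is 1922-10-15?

From July 6, 1914 to July 6, 1922: 8 years, of which 2 contain a Feb 29 — 6×365 + 2×366 = 2922 days.
July 1922: 31 − 6 = 25 days remain.
Then August (31), September (30): 31 + 30 = 61 days.
October 1–15, 1922: 15 days.
Residual: 101 days.
Total: 3023 days.

3023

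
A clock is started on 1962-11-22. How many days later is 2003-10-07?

From November 22, 1962 to November 22, 2002: 40 years, of which 10 contain a Feb 29 — 30×365 + 10×366 = 14610 days.
(2000 is a leap year (divisible by 400).)
November 2002: 30 − 22 = 8 days remain.
Then 10 full months totalling 304 days.
October 1–7, 2003: 7 days.
Residual: 319 days.
Total: 14929 days.

14929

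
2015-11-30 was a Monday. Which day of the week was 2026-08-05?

From November 30, 2015 to November 30, 2025: 10 years, of which 3 contain a Feb 29 — 7×365 + 3×366 = 3653 days.
November 2025: 30 − 30 = 0 days remain.
Then December (31), January (31), February 2026 (28), March (31), April (30), May (31), June (30), July (31): 31 + 31 + 28 + 31 + 30 + 31 + 30 + 31 = 243 days.
August 1–5, 2026: 5 days.
Residual: 248 days.
Total: 3901 days.
3901 mod 7 = 2, so 2 days after Monday is Wednesday.

Wednesday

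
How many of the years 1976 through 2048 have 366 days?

Years divisible by 4: 1976, 1980, …, 2048 — 19 in all.
2000 is divisible by 400, so still leap.
No century exceptions apply. Count: 19.

19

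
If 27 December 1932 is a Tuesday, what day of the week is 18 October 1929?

Count forward from the earlier date (October 18, 1929) to the later (December 27, 1932):
October 18, 1929 → October 18, 1930: 365 days.
October 18, 1930 → October 18, 1931: 365 days.
October 18, 1931 → October 18, 1932: 366 days (1932 is a leap year).
October 1932: 31 − 18 = 13 days remain.
Then November (30): 30 days.
December 1–27, 1932: 27 days.
Residual: 70 days.
Total: 1166 days.
1166 mod 7 = 4, so 4 days before Tuesday is Friday.

Friday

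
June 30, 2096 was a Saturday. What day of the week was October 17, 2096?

June 2096: 30 − 30 = 0 days remain.
Then July (31), August (31), September (30): 31 + 31 + 30 = 92 days.
October 1–17, 2096: 17 days.
Total: 0 + 92 + 17 = 109 days.
109 mod 7 = 4, so 4 days after Saturday is Wednesday.

Wednesday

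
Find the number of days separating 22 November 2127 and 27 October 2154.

9836

Day-of-year of November 22, 2127: 326.
Day-of-year of October 27, 2154: 300.
2127 has 365 days, so 365 − 326 = 39 days remain in 2127.
Full years 2128–2153: 19 common + 7 leap = 19×365 + 7×366 = 9497 days.
Total: 39 + 9497 + 300 = 9836 days.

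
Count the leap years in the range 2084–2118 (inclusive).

8

Years divisible by 4 in [2084, 2118]: 2084, 2088, 2092, 2096, 2100, 2104, 2108, 2112, 2116.
Of these, 2100 is divisible by 100 but not 400, so not leap.
Leap years: 9 − 1 = 8.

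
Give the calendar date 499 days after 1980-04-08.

1981-08-20

Count 499 days after April 8, 1980:
April 1980: 30 − 8 = 22 days remain.
Then 15 full months totalling 457 days.
August 1–20, 1981: 20 days.
Total: 22 + 457 + 20 = 499 days.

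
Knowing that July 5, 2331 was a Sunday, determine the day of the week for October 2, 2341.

Day-of-year of July 5, 2331: 186.
Day-of-year of October 2, 2341: 275.
2331 has 365 days, so 365 − 186 = 179 days remain in 2331.
Full years 2332–2340: 6 common + 3 leap = 6×365 + 3×366 = 3288 days.
Total: 179 + 3288 + 275 = 3742 days.
3742 mod 7 = 4, so 4 days after Sunday is Thursday.

Thursday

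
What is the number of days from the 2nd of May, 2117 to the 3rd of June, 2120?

1128

Day-of-year of May 2, 2117: 122.
Day-of-year of June 3, 2120: 155.
2117 has 365 days, so 365 − 122 = 243 days remain in 2117.
Full years: 2118: 365; 2119: 365. Sum = 730.
Total: 243 + 730 + 155 = 1128 days.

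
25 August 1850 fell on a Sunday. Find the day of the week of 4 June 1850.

Tuesday

Count forward from the earlier date (June 4, 1850) to the later (August 25, 1850):
June 1850: 30 − 4 = 26 days remain.
Then July (31): 31 days.
August 1–25, 1850: 25 days.
Total: 26 + 31 + 25 = 82 days.
82 mod 7 = 5, so 5 days before Sunday is Tuesday.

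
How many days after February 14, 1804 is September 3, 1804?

February 1804: 29 − 14 = 15 days remain (1804 is a leap year, so February has 29 days).
Then March (31), April (30), May (31), June (30), July (31), August (31): 31 + 30 + 31 + 30 + 31 + 31 = 184 days.
September 1–3, 1804: 3 days.
Total: 15 + 184 + 3 = 202 days.

202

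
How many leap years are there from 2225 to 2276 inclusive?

Years divisible by 4: 2228, 2232, …, 2276 — 13 in all.
No century exceptions apply. Count: 13.

13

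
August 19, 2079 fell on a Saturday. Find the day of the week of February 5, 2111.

Thursday

Day-of-year of August 19, 2079: 231.
Day-of-year of February 5, 2111: 36.
2079 has 365 days, so 365 − 231 = 134 days remain in 2079.
Full years 2080–2110: 24 common + 7 leap = 24×365 + 7×366 = 11322 days.
Total: 134 + 11322 + 36 = 11492 days.
11492 mod 7 = 5, so 5 days after Saturday is Thursday.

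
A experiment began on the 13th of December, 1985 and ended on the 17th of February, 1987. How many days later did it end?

431

December 13, 1985 → December 13, 1986: 365 days.
December 1986: 31 − 13 = 18 days remain.
Then January (31): 31 days.
February 1–17, 1987: 17 days (1987 is not a leap year).
Residual: 66 days.
Total: 431 days.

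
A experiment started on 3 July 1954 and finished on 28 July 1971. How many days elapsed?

Day-of-year of July 3, 1954: 184.
Day-of-year of July 28, 1971: 209.
1954 has 365 days, so 365 − 184 = 181 days remain in 1954.
Full years 1955–1970: 12 common + 4 leap = 12×365 + 4×366 = 5844 days.
Total: 181 + 5844 + 209 = 6234 days.

6234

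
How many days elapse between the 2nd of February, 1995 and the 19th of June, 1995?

February 1995: 28 − 2 = 26 days remain (1995 is not a leap year, so February has 28 days).
Then March (31), April (30), May (31): 31 + 30 + 31 = 92 days.
June 1–19, 1995: 19 days.
Total: 26 + 92 + 19 = 137 days.

137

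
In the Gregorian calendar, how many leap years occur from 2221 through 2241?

5

Years divisible by 4 in [2221, 2241]: 2224, 2228, 2232, 2236, 2240.
No century exceptions apply. Count: 5.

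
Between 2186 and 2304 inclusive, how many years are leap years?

28

Years divisible by 4: 2188, 2192, …, 2304 — 30 in all.
Of these, 2200, 2300 are divisible by 100 but not 400, so not leap.
Leap years: 30 − 2 = 28.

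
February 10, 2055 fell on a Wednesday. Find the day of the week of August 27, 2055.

Friday

February 2055: 28 − 10 = 18 days remain (2055 is not a leap year, so February has 28 days).
Then March (31), April (30), May (31), June (30), July (31): 31 + 30 + 31 + 30 + 31 = 153 days.
August 1–27, 2055: 27 days.
Total: 18 + 153 + 27 = 198 days.
198 mod 7 = 2, so 2 days after Wednesday is Friday.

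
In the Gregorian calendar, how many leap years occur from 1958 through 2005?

Years divisible by 4 in [1958, 2005]: 1960, 1964, 1968, 1972, 1976, 1980, 1984, 1988, 1992, 1996, 2000, 2004.
2000 is divisible by 400, so still leap.
No century exceptions apply. Count: 12.

12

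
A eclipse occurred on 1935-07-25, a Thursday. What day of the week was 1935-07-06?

Count forward from the earlier date (July 6, 1935) to the later (July 25, 1935):
Within July 1935: 25 − 6 = 19 days.
19 mod 7 = 5, so 5 days before Thursday is Saturday.

Saturday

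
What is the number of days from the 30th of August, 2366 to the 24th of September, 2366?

25

August 2366: 31 − 30 = 1 day remains.
September 1–24, 2366: 24 days.
Total: 1 + 24 = 25 days.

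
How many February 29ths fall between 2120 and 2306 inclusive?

Years divisible by 4: 2120, 2124, …, 2304 — 47 in all.
Of these, 2200, 2300 are divisible by 100 but not 400, so not leap.
Leap years: 47 − 2 = 45.

45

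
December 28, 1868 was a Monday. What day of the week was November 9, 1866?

Friday

Count forward from the earlier date (November 9, 1866) to the later (December 28, 1868):
November 1866: 30 − 9 = 21 days remain.
Then 24 full months totalling 731 days.
December 1–28, 1868: 28 days.
Total: 21 + 731 + 28 = 780 days.
780 mod 7 = 3, so 3 days before Monday is Friday.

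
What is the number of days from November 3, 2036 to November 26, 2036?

23

Within November 2036: 26 − 3 = 23 days.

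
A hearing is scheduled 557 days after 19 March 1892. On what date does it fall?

27 September 1893

Count 557 days after March 19, 1892:
March 19, 1892 → March 19, 1893: 365 days.
March 1893: 31 − 19 = 12 days remain.
Then April (30), May (31), June (30), July (31), August (31): 30 + 31 + 30 + 31 + 31 = 153 days.
September 1–27, 1893: 27 days.
Residual: 192 days.
Total: 557 days.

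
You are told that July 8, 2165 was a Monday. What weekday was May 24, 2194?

Saturday

Day-of-year of July 8, 2165: 189.
Day-of-year of May 24, 2194: 144.
2165 has 365 days, so 365 − 189 = 176 days remain in 2165.
Full years 2166–2193: 21 common + 7 leap = 21×365 + 7×366 = 10227 days.
Total: 176 + 10227 + 144 = 10547 days.
10547 mod 7 = 5, so 5 days after Monday is Saturday.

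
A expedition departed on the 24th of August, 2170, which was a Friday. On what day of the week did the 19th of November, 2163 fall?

Saturday

Count forward from the earlier date (November 19, 2163) to the later (August 24, 2170):
Day-of-year of November 19, 2163: 323.
Day-of-year of August 24, 2170: 236.
2163 has 365 days, so 365 − 323 = 42 days remain in 2163.
Full years: 2164: 366; 2165: 365; 2166: 365; 2167: 365; 2168: 366; 2169: 365. Sum = 2192.
Total: 42 + 2192 + 236 = 2470 days.
2470 mod 7 = 6, so 6 days before Friday is Saturday.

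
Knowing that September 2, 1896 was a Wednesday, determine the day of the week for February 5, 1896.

Wednesday

Count forward from the earlier date (February 5, 1896) to the later (September 2, 1896):
February 1896: 29 − 5 = 24 days remain (1896 is a leap year, so February has 29 days).
Then March (31), April (30), May (31), June (30), July (31), August (31): 31 + 30 + 31 + 30 + 31 + 31 = 184 days.
September 1–2, 1896: 2 days.
Total: 24 + 184 + 2 = 210 days.
210 is a multiple of 7, so February 5, 1896 falls on the same weekday: Wednesday.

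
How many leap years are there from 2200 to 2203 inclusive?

Years divisible by 4 in [2200, 2203]: 2200.
Of these, 2200 is divisible by 100 but not 400, so not leap.
Leap years: 1 − 1 = 0.

0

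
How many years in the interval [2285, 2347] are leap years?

Years divisible by 4: 2288, 2292, …, 2344 — 15 in all.
Of these, 2300 is divisible by 100 but not 400, so not leap.
Leap years: 15 − 1 = 14.

14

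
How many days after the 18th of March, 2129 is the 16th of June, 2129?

March 2129: 31 − 18 = 13 days remain.
Then April (30), May (31): 30 + 31 = 61 days.
June 1–16, 2129: 16 days.
Total: 13 + 61 + 16 = 90 days.

90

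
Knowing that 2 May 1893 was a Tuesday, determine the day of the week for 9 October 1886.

Count forward from the earlier date (October 9, 1886) to the later (May 2, 1893):
Day-of-year of October 9, 1886: 282.
Day-of-year of May 2, 1893: 122.
1886 has 365 days, so 365 − 282 = 83 days remain in 1886.
Full years: 1887: 365; 1888: 366; 1889: 365; 1890: 365; 1891: 365; 1892: 366. Sum = 2192.
Total: 83 + 2192 + 122 = 2397 days.
2397 mod 7 = 3, so 3 days before Tuesday is Saturday.

Saturday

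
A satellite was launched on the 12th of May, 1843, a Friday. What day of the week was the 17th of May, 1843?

Within May 1843: 17 − 12 = 5 days.
5 mod 7 = 5, so 5 days after Friday is Wednesday.

Wednesday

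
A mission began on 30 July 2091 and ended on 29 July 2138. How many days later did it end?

17165

From July 30, 2091 to July 30, 2137: 46 years, of which 11 contain a Feb 29 — 35×365 + 11×366 = 16801 days.
(2100 is not a leap year (divisible by 100 but not 400).)
July 2137: 31 − 30 = 1 day remains.
Then 11 full months totalling 334 days.
July 1–29, 2138: 29 days.
Residual: 364 days.
Total: 17165 days.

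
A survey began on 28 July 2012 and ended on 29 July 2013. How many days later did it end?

July 28, 2012 → July 28, 2013: 365 days.
Within July 2013: 29 − 28 = 1 day.
Total: 366 days.

366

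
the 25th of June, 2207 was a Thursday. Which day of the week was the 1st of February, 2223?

From June 25, 2207 to June 25, 2222: 15 years, of which 4 contain a Feb 29 — 11×365 + 4×366 = 5479 days.
June 2222: 30 − 25 = 5 days remain.
Then July (31), August (31), September (30), October (31), November (30), December (31), January (31): 31 + 31 + 30 + 31 + 30 + 31 + 31 = 215 days.
February 1, 2223: 1 day (2223 is not a leap year).
Residual: 221 days.
Total: 5700 days.
5700 mod 7 = 2, so 2 days after Thursday is Saturday.

Saturday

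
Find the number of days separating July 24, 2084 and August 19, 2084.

26

July 2084: 31 − 24 = 7 days remain.
August 1–19, 2084: 19 days.
Total: 7 + 19 = 26 days.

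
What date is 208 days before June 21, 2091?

November 25, 2090

Count 208 days before June 21, 2091:
November 2090: 30 − 25 = 5 days remain.
Then December (31), January (31), February 2091 (28), March (31), April (30), May (31): 31 + 31 + 28 + 31 + 30 + 31 = 182 days.
June 1–21, 2091: 21 days.
Residual: 208 days.
Total: 208 days.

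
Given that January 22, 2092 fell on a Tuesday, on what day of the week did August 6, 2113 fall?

Day-of-year of January 22, 2092: 22.
Day-of-year of August 6, 2113: 218.
2092 has 366 days, so 366 − 22 = 344 days remain in 2092.
Full years 2093–2112: 16 common + 4 leap = 16×365 + 4×366 = 7304 days.
Total: 344 + 7304 + 218 = 7866 days.
7866 mod 7 = 5, so 5 days after Tuesday is Sunday.

Sunday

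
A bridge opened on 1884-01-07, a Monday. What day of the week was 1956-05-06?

Day-of-year of January 7, 1884: 7.
Day-of-year of May 6, 1956: 127.
1884 has 366 days, so 366 − 7 = 359 days remain in 1884.
Full years 1885–1955: 55 common + 16 leap = 55×365 + 16×366 = 25931 days.
Total: 359 + 25931 + 127 = 26417 days.
26417 mod 7 = 6, so 6 days after Monday is Sunday.

Sunday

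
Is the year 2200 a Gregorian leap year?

No

2200 is not a leap year (divisible by 100 but not 400).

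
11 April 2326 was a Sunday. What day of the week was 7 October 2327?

Day-of-year of April 11, 2326: 101.
Day-of-year of October 7, 2327: 280.
2326 has 365 days, so 365 − 101 = 264 days remain in 2326.
Total: 264 + 280 = 544 days.
544 mod 7 = 5, so 5 days after Sunday is Friday.

Friday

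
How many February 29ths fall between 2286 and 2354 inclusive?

16

Years divisible by 4: 2288, 2292, …, 2352 — 17 in all.
Of these, 2300 is divisible by 100 but not 400, so not leap.
Leap years: 17 − 1 = 16.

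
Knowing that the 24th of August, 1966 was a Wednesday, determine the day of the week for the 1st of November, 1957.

Friday

Count forward from the earlier date (November 1, 1957) to the later (August 24, 1966):
From November 1, 1957 to November 1, 1965: 8 years, of which 2 contain a Feb 29 — 6×365 + 2×366 = 2922 days.
November 1965: 30 − 1 = 29 days remain.
Then December (31), January (31), February 1966 (28), March (31), April (30), May (31), June (30), July (31): 31 + 31 + 28 + 31 + 30 + 31 + 30 + 31 = 243 days.
August 1–24, 1966: 24 days.
Residual: 296 days.
Total: 3218 days.
3218 mod 7 = 5, so 5 days before Wednesday is Friday.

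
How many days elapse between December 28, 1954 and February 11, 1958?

1141

December 28, 1954 → December 28, 1955: 365 days.
December 28, 1955 → December 28, 1956: 366 days (1956 is a leap year).
December 28, 1956 → December 28, 1957: 365 days.
December 1957: 31 − 28 = 3 days remain.
Then January (31): 31 days.
February 1–11, 1958: 11 days (1958 is not a leap year).
Residual: 45 days.
Total: 1141 days.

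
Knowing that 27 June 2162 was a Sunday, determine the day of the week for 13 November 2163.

Sunday

Day-of-year of June 27, 2162: 178.
Day-of-year of November 13, 2163: 317.
2162 has 365 days, so 365 − 178 = 187 days remain in 2162.
Total: 187 + 317 = 504 days.
504 is a multiple of 7, so 13 November 2163 falls on the same weekday: Sunday.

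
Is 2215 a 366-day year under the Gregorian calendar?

No

2215 is not a leap year.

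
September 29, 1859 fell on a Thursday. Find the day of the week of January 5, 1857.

Count forward from the earlier date (January 5, 1857) to the later (September 29, 1859):
Day-of-year of January 5, 1857: 5.
Day-of-year of September 29, 1859: 272.
1857 has 365 days, so 365 − 5 = 360 days remain in 1857.
Full years: 1858: 365. Sum = 365.
Total: 360 + 365 + 272 = 997 days.
997 mod 7 = 3, so 3 days before Thursday is Monday.

Monday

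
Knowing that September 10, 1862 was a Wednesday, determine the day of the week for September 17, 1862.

Wednesday

Within September 1862: 17 − 10 = 7 days.
7 is a multiple of 7, so September 17, 1862 falls on the same weekday: Wednesday.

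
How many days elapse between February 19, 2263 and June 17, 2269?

Day-of-year of February 19, 2263: 50.
Day-of-year of June 17, 2269: 168.
2263 has 365 days, so 365 − 50 = 315 days remain in 2263.
Full years: 2264: 366; 2265: 365; 2266: 365; 2267: 365; 2268: 366. Sum = 1827.
Total: 315 + 1827 + 168 = 2310 days.

2310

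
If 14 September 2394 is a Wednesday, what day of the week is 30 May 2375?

Friday

Count forward from the earlier date (May 30, 2375) to the later (September 14, 2394):
From May 30, 2375 to May 30, 2394: 19 years, of which 5 contain a Feb 29 — 14×365 + 5×366 = 6940 days.
May 2394: 31 − 30 = 1 day remains.
Then June (30), July (31), August (31): 30 + 31 + 31 = 92 days.
September 1–14, 2394: 14 days.
Residual: 107 days.
Total: 7047 days.
7047 mod 7 = 5, so 5 days before Wednesday is Friday.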